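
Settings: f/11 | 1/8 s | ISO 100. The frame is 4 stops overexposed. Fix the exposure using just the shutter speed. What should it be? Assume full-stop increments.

Overexposed by 4 stops → need 4 stops darker.
Shutter speed: 1/8 → 1/15 → 1/30 → 1/60 → 1/125.

1/125s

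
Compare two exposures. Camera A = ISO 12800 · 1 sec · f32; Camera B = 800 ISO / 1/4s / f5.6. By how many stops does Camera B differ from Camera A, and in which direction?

1 stop darker

Aperture: f/32 → f/22 → f/16 → f/11 → f/8 → f/5.6 — 5 stops wider (brighter).
Shutter speed: 1 → 1/2 → 1/4 — 2 stops faster (darker).
ISO: 12800 → 6400 → 3200 → 1600 → 800 — 4 stops lower (darker).
Net: +5 −2 −4 = −1 stop.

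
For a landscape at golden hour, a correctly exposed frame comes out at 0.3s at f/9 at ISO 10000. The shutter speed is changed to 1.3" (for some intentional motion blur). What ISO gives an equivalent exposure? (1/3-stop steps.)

ISO 2500

Shutter speed: 0.3 → 0.4 → 0.5 → 0.6 → 0.8 → 1 → 1.3 — 2 stops longer (brighter).
Need 2 stops darker from the ISO: 10000 → 8000 → 6400 → 5000 → 4000 → 3200 → 2500.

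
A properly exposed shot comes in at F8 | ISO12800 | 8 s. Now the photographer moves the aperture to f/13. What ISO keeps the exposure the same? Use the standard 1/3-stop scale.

Aperture: f/8 → f/9 → f/10 → f/11 → f/13 — 1 1/3 stops narrower (darker).
Need 1 1/3 stops brighter from the ISO: 12800 → 16000 → 20000 → 25600 → 32000.

ISO 32000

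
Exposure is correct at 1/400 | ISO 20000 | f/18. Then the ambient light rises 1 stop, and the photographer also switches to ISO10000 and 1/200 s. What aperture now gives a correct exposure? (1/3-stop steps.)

Scene light: 1 stop brighter.
ISO: 20000 → 16000 → 12800 → 10000 — 1 stop dropped (darker).
Shutter speed: 1/400 → 1/320 → 1/250 → 1/200 — 1 stop longer (brighter).
Net so far: 1 stop brighter. Aperture: f/18 → f/20 → f/22 → f/25.

f/25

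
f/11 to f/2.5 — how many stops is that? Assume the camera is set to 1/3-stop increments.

4 1/3 stops

f/11 → f/10 → f/9 → f/8 → f/7.1 → f/6.3 → f/5.6 → f/5 → f/4.5 → f/4 → f/3.5 → f/3.2 → f/2.8 → f/2.5 — count the steps: 13 third-stops = 4 1/3 stops.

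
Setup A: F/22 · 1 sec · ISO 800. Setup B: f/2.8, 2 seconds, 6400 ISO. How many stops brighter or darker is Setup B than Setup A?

Aperture: f/22 → f/16 → f/11 → f/8 → f/5.6 → f/4 → f/2.8 — 6 stops larger aperture (brighter).
Shutter speed: 1 → 2 — 1 stop longer (brighter).
ISO: 800 → 1600 → 3200 → 6400 — 3 stops raised (brighter).
Net: +6 +1 +3 = +10 stops.

10 stops brighter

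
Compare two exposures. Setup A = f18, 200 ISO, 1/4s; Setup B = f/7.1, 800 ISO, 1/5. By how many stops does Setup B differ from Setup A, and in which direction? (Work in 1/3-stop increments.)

4 1/3 stops brighter

Aperture: f/18 → f/16 → f/14 → f/13 → f/11 → f/10 → f/9 → f/8 → f/7.1 — 2 2/3 stops larger aperture (brighter).
Shutter speed: 1/4 → 1/5 — 1/3 stop faster (darker).
ISO: 200 → 250 → 320 → 400 → 500 → 640 → 800 — 2 stops raised (brighter).
Net: +2 2/3 −1/3 +2 = +4 1/3 stops.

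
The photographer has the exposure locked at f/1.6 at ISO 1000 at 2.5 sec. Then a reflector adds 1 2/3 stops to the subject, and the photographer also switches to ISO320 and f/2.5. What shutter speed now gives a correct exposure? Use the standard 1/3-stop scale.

6 s

Scene light: 1 2/3 stops brighter.
ISO: 1000 → 800 → 640 → 500 → 400 → 320 — 1 2/3 stops lower (darker).
Aperture: f/1.6 → f/1.8 → f/2 → f/2.2 → f/2.5 — 1 1/3 stops stopped down (darker).
Net so far: 1 1/3 stops darker. Shutter speed: 2.5 → 3.2 → 4 → 5 → 6.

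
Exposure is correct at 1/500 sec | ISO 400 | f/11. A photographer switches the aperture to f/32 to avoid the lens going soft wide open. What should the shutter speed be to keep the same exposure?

1/60s

Aperture: f/11 → f/16 → f/22 → f/32 — 3 stops narrower (darker).
Need 3 stops brighter from the shutter speed: 1/500 → 1/250 → 1/125 → 1/60.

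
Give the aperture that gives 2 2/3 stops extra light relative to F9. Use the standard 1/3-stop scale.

Aperture: f/9 → f/8 → f/7.1 → f/6.3 → f/5.6 → f/5 → f/4.5 → f/4 → f/3.5 — 2 2/3 stops wider (brighter).

f/3.5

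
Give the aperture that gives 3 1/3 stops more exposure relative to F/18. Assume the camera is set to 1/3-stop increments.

f/5.6

Aperture: f/18 → f/16 → f/14 → f/13 → f/11 → f/10 → f/9 → f/8 → f/7.1 → f/6.3 → f/5.6 — 3 1/3 stops larger aperture (brighter).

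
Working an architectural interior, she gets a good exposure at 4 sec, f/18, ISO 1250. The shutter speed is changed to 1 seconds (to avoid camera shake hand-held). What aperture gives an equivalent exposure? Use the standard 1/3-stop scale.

Shutter speed: 4 → 3.2 → 2.5 → 2 → 1.6 → 1.3 → 1 — 2 stops shorter (darker).
Need 2 stops brighter from the aperture: f/18 → f/16 → f/14 → f/13 → f/11 → f/10 → f/9.

f/9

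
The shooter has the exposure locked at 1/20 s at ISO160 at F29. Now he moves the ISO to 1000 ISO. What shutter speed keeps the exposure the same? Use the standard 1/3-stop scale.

ISO: 160 → 200 → 250 → 320 → 400 → 500 → 640 → 800 → 1000 — 2 2/3 stops higher (brighter).
Need 2 2/3 stops darker from the shutter speed: 1/20 → 1/25 → 1/30 → 1/40 → 1/50 → 1/60 → 1/80 → 1/100 → 1/125.

1/125s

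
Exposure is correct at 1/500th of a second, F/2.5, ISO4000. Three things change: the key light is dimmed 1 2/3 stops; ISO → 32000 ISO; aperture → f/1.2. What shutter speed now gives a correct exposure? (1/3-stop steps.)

1/5000s

Scene light: 1 2/3 stops darker.
ISO: 4000 → 5000 → 6400 → 8000 → 10000 → 12800 → 16000 → 20000 → 25600 → 32000 — 3 stops raised (brighter).
Aperture: f/2.5 → f/2.2 → f/2 → f/1.8 → f/1.6 → f/1.4 → f/1.2 — 2 stops wider (brighter).
Net so far: 3 1/3 stops brighter. Shutter speed: 1/500 → 1/640 → 1/800 → 1/1000 → 1/1250 → 1/1600 → 1/2000 → 1/2500 → 1/3200 → 1/4000 → 1/5000.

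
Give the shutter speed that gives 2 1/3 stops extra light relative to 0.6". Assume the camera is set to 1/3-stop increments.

Shutter speed: 0.6 → 0.8 → 1 → 1.3 → 1.6 → 2 → 2.5 → 3.2 — 2 1/3 stops longer (brighter).

3.2 s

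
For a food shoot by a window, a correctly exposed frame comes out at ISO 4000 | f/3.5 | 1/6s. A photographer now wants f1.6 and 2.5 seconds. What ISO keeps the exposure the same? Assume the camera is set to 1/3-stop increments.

Aperture: f/3.5 → f/3.2 → f/2.8 → f/2.5 → f/2.2 → f/2 → f/1.8 → f/1.6 — 2 1/3 stops larger aperture (brighter).
Shutter speed: 1/6 → 1/5 → 1/4 → 0.3 → 0.4 → 0.5 → 0.6 → 0.8 → 1 → 1.3 → 1.6 → 2 → 2.5 — 4 stops slower (brighter).
Net change so far: 6 1/3 stops brighter. Offset with the ISO: 4000 → 3200 → 2500 → 2000 → 1600 → 1250 → 1000 → 800 → 640 → 500 → 400 → 320 → 250 → 200 → 160 → 125 → 100 → 80 → 64 → 50.

ISO 50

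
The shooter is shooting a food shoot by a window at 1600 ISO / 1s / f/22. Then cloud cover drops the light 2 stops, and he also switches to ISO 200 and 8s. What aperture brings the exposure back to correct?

f/11

Scene light: 2 stops darker.
ISO: 1600 → 800 → 400 → 200 — 3 stops dropped (darker).
Shutter speed: 1 → 2 → 4 → 8 — 3 stops slower (brighter).
Net so far: 2 stops darker. Aperture: f/22 → f/16 → f/11.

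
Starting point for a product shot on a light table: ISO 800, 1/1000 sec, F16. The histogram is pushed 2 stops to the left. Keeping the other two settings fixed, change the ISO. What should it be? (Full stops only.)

Underexposed by 2 stops → need 2 stops brighter.
ISO: 800 → 1600 → 3200.

ISO 3200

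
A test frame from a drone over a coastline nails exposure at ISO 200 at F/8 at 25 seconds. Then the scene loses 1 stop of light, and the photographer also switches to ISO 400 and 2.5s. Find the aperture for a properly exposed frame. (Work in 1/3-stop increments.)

f/2.5

Scene light: 1 stop darker.
ISO: 200 → 250 → 320 → 400 — 1 stop raised (brighter).
Shutter speed: 25 → 20 → 15 → 13 → 10 → 8 → 6 → 5 → 4 → 3.2 → 2.5 — 3 1/3 stops faster (darker).
Net so far: 3 1/3 stops darker. Aperture: f/8 → f/7.1 → f/6.3 → f/5.6 → f/5 → f/4.5 → f/4 → f/3.5 → f/3.2 → f/2.8 → f/2.5.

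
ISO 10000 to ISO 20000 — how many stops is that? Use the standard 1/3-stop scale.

1 stop

10000 → 12800 → 16000 → 20000 — count the steps: 3 third-stops = 1 stop.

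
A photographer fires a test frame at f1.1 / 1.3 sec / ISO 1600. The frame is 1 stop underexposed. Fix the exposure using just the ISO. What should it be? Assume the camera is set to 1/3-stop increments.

ISO 3200

Underexposed by 1 stop → need 1 stop brighter.
ISO: 1600 → 2000 → 2500 → 3200.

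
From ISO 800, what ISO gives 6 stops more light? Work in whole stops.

ISO 51200

ISO: 800 → 1600 → 3200 → 6400 → 12800 → 25600 → 51200 — 6 stops higher (brighter).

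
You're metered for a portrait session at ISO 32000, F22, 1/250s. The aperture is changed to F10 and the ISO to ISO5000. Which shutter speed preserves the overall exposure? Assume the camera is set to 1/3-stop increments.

1/200s

Aperture: f/22 → f/20 → f/18 → f/16 → f/14 → f/13 → f/11 → f/10 — 2 1/3 stops opened up (brighter).
ISO: 32000 → 25600 → 20000 → 16000 → 12800 → 10000 → 8000 → 6400 → 5000 — 2 2/3 stops lower (darker).
Net change so far: 1/3 stop darker. Offset with the shutter speed: 1/250 → 1/200.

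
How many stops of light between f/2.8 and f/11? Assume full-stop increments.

f/2.8 → f/4 → f/5.6 → f/8 → f/11 — count the steps: 4 stops.

4 stops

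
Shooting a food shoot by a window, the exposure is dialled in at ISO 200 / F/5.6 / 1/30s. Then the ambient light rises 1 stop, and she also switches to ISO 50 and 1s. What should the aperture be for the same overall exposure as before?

f/22

Scene light: 1 stop brighter.
ISO: 200 → 100 → 50 — 2 stops lower (darker).
Shutter speed: 1/30 → 1/15 → 1/8 → 1/4 → 1/2 → 1 — 5 stops longer (brighter).
Net so far: 4 stops brighter. Aperture: f/5.6 → f/8 → f/11 → f/16 → f/22.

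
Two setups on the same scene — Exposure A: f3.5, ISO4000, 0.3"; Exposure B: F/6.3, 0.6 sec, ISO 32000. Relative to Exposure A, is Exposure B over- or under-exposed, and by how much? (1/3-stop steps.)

Aperture: f/3.5 → f/4 → f/4.5 → f/5 → f/5.6 → f/6.3 — 1 2/3 stops stopped down (darker).
Shutter speed: 0.3 → 0.4 → 0.5 → 0.6 — 1 stop longer (brighter).
ISO: 4000 → 5000 → 6400 → 8000 → 10000 → 12800 → 16000 → 20000 → 25600 → 32000 — 3 stops raised (brighter).
Net: −1 2/3 +1 +3 = +2 1/3 stops.

2 1/3 stops brighter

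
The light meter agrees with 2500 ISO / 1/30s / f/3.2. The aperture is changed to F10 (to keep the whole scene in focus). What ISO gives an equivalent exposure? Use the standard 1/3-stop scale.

Aperture: f/3.2 → f/3.5 → f/4 → f/4.5 → f/5 → f/5.6 → f/6.3 → f/7.1 → f/8 → f/9 → f/10 — 3 1/3 stops smaller aperture (darker).
Need 3 1/3 stops brighter from the ISO: 2500 → 3200 → 4000 → 5000 → 6400 → 8000 → 10000 → 12800 → 16000 → 20000 → 25600.

ISO 25600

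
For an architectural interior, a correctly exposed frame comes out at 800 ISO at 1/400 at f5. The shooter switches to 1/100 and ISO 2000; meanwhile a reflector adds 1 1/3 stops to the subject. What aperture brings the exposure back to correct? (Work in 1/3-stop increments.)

f/25

Scene light: 1 1/3 stops brighter.
Shutter speed: 1/400 → 1/320 → 1/250 → 1/200 → 1/160 → 1/125 → 1/100 — 2 stops slower (brighter).
ISO: 800 → 1000 → 1250 → 1600 → 2000 — 1 1/3 stops raised (brighter).
Net so far: 4 2/3 stops brighter. Aperture: f/5 → f/5.6 → f/6.3 → f/7.1 → f/8 → f/9 → f/10 → f/11 → f/13 → f/14 → f/16 → f/18 → f/20 → f/22 → f/25.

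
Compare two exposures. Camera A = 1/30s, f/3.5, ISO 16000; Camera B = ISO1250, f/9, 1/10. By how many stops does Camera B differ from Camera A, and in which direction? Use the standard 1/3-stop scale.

4 2/3 stops darker

Aperture: f/3.5 → f/4 → f/4.5 → f/5 → f/5.6 → f/6.3 → f/7.1 → f/8 → f/9 — 2 2/3 stops stopped down (darker).
Shutter speed: 1/30 → 1/25 → 1/20 → 1/15 → 1/13 → 1/10 — 1 2/3 stops longer (brighter).
ISO: 16000 → 12800 → 10000 → 8000 → 6400 → 5000 → 4000 → 3200 → 2500 → 2000 → 1600 → 1250 — 3 2/3 stops lower (darker).
Net: −2 2/3 +1 2/3 −3 2/3 = −4 2/3 stops.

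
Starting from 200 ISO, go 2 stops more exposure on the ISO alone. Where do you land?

ISO 800

ISO: 200 → 400 → 800 — 2 stops higher (brighter).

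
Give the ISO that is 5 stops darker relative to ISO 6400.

ISO: 6400 → 3200 → 1600 → 800 → 400 → 200 — 5 stops lower (darker).

ISO 200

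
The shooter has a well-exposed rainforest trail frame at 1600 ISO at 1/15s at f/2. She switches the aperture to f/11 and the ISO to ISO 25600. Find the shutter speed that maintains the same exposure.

1/8s

Aperture: f/2 → f/2.8 → f/4 → f/5.6 → f/8 → f/11 — 5 stops stopped down (darker).
ISO: 1600 → 3200 → 6400 → 12800 → 25600 — 4 stops raised (brighter).
Net change so far: 1 stop darker. Offset with the shutter speed: 1/15 → 1/8.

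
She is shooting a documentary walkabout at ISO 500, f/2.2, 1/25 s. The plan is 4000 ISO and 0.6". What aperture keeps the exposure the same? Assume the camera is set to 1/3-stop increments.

ISO: 500 → 640 → 800 → 1000 → 1250 → 1600 → 2000 → 2500 → 3200 → 4000 — 3 stops higher (brighter).
Shutter speed: 1/25 → 1/20 → 1/15 → 1/13 → 1/10 → 1/8 → 1/6 → 1/5 → 1/4 → 0.3 → 0.4 → 0.5 → 0.6 — 4 stops longer (brighter).
Net change so far: 7 stops brighter. Offset with the aperture: f/2.2 → f/2.5 → f/2.8 → f/3.2 → f/3.5 → f/4 → f/4.5 → f/5 → f/5.6 → f/6.3 → f/7.1 → f/8 → f/9 → f/10 → f/11 → f/13 → f/14 → f/16 → f/18 → f/20 → f/22 → f/25.

f/25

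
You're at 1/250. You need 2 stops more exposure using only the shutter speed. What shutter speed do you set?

1/60s

Shutter speed: 1/250 → 1/125 → 1/60 — 2 stops longer (brighter).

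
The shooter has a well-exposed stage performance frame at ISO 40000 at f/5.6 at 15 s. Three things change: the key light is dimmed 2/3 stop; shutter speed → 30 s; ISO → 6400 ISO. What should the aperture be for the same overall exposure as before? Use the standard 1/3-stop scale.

f/2.5

Scene light: 2/3 stop darker.
Shutter speed: 15 → 20 → 25 → 30 — 1 stop longer (brighter).
ISO: 40000 → 32000 → 25600 → 20000 → 16000 → 12800 → 10000 → 8000 → 6400 — 2 2/3 stops lower (darker).
Net so far: 2 1/3 stops darker. Aperture: f/5.6 → f/5 → f/4.5 → f/4 → f/3.5 → f/3.2 → f/2.8 → f/2.5.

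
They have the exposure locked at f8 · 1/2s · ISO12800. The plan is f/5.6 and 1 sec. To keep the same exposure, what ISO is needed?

ISO 3200

Aperture: f/8 → f/5.6 — 1 stop opened up (brighter).
Shutter speed: 1/2 → 1 — 1 stop slower (brighter).
Net change so far: 2 stops brighter. Offset with the ISO: 12800 → 6400 → 3200.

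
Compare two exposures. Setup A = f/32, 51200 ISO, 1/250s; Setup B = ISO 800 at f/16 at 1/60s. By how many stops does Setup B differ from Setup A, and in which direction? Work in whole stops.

Aperture: f/32 → f/22 → f/16 — 2 stops larger aperture (brighter).
Shutter speed: 1/250 → 1/125 → 1/60 — 2 stops slower (brighter).
ISO: 51200 → 25600 → 12800 → 6400 → 3200 → 1600 → 800 — 6 stops lower (darker).
Net: +2 +2 −6 = −2 stops.

2 stops darker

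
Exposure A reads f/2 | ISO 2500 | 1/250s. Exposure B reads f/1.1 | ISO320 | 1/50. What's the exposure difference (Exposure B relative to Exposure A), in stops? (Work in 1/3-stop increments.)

Aperture: f/2 → f/1.8 → f/1.6 → f/1.4 → f/1.2 → f/1.1 — 1 2/3 stops larger aperture (brighter).
Shutter speed: 1/250 → 1/200 → 1/160 → 1/125 → 1/100 → 1/80 → 1/60 → 1/50 — 2 1/3 stops longer (brighter).
ISO: 2500 → 2000 → 1600 → 1250 → 1000 → 800 → 640 → 500 → 400 → 320 — 3 stops dropped (darker).
Net: +1 2/3 +2 1/3 −3 = +1 stop.

1 stop brighter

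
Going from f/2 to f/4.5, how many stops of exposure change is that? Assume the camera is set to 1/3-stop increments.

f/2 → f/2.2 → f/2.5 → f/2.8 → f/3.2 → f/3.5 → f/4 → f/4.5 — count the steps: 7 third-stops = 2 1/3 stops.

2 1/3 stops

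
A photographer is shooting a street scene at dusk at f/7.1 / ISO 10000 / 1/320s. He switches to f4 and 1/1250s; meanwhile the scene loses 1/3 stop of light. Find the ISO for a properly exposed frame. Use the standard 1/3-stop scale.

Scene light: 1/3 stop darker.
Aperture: f/7.1 → f/6.3 → f/5.6 → f/5 → f/4.5 → f/4 — 1 2/3 stops opened up (brighter).
Shutter speed: 1/320 → 1/400 → 1/500 → 1/640 → 1/800 → 1/1000 → 1/1250 — 2 stops faster (darker).
Net so far: 2/3 stop darker. ISO: 10000 → 12800 → 16000.

ISO 16000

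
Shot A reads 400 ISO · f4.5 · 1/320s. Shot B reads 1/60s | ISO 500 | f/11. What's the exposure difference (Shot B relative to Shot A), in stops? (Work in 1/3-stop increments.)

Aperture: f/4.5 → f/5 → f/5.6 → f/6.3 → f/7.1 → f/8 → f/9 → f/10 → f/11 — 2 2/3 stops stopped down (darker).
Shutter speed: 1/320 → 1/250 → 1/200 → 1/160 → 1/125 → 1/100 → 1/80 → 1/60 — 2 1/3 stops slower (brighter).
ISO: 400 → 500 — 1/3 stop raised (brighter).
Net: −2 2/3 +2 1/3 +1/3 = 0 stops.

same exposure (0 stops)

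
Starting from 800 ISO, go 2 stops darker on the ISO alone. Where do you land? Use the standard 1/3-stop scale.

ISO 200

ISO: 800 → 640 → 500 → 400 → 320 → 250 → 200 — 2 stops dropped (darker).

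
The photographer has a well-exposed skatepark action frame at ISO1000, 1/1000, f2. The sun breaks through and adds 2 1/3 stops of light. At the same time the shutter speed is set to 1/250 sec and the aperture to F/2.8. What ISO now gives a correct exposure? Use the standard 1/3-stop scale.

ISO 100

Scene light: 2 1/3 stops brighter.
Shutter speed: 1/1000 → 1/800 → 1/640 → 1/500 → 1/400 → 1/320 → 1/250 — 2 stops longer (brighter).
Aperture: f/2 → f/2.2 → f/2.5 → f/2.8 — 1 stop narrower (darker).
Net so far: 3 1/3 stops brighter. ISO: 1000 → 800 → 640 → 500 → 400 → 320 → 250 → 200 → 160 → 125 → 100.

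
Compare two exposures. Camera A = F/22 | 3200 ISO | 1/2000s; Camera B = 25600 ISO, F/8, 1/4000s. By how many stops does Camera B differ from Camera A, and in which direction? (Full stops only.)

5 stops brighter

Aperture: f/22 → f/16 → f/11 → f/8 — 3 stops opened up (brighter).
Shutter speed: 1/2000 → 1/4000 — 1 stop faster (darker).
ISO: 3200 → 6400 → 12800 → 25600 — 3 stops raised (brighter).
Net: +3 −1 +3 = +5 stops.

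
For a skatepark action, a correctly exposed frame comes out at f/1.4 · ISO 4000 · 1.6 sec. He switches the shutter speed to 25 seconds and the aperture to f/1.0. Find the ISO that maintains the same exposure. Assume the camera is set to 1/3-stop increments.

Shutter speed: 1.6 → 2 → 2.5 → 3.2 → 4 → 5 → 6 → 8 → 10 → 13 → 15 → 20 → 25 — 4 stops longer (brighter).
Aperture: f/1.4 → f/1.2 → f/1.1 → f/1.0 — 1 stop wider (brighter).
Net change so far: 5 stops brighter. Offset with the ISO: 4000 → 3200 → 2500 → 2000 → 1600 → 1250 → 1000 → 800 → 640 → 500 → 400 → 320 → 250 → 200 → 160 → 125.

ISO 125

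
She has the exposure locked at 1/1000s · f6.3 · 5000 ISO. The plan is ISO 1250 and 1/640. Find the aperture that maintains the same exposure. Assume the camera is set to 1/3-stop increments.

ISO: 5000 → 4000 → 3200 → 2500 → 2000 → 1600 → 1250 — 2 stops dropped (darker).
Shutter speed: 1/1000 → 1/800 → 1/640 — 2/3 stop longer (brighter).
Net change so far: 1 1/3 stops darker. Offset with the aperture: f/6.3 → f/5.6 → f/5 → f/4.5 → f/4.

f/4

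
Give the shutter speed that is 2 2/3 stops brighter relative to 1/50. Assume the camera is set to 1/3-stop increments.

1/8s

Shutter speed: 1/50 → 1/40 → 1/30 → 1/25 → 1/20 → 1/15 → 1/13 → 1/10 → 1/8 — 2 2/3 stops longer (brighter).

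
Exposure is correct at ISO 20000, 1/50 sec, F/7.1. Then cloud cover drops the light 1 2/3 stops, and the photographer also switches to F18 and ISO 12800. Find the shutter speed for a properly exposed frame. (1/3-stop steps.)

0.6 s

Scene light: 1 2/3 stops darker.
Aperture: f/7.1 → f/8 → f/9 → f/10 → f/11 → f/13 → f/14 → f/16 → f/18 — 2 2/3 stops stopped down (darker).
ISO: 20000 → 16000 → 12800 — 2/3 stop lower (darker).
Net so far: 5 stops darker. Shutter speed: 1/50 → 1/40 → 1/30 → 1/25 → 1/20 → 1/15 → 1/13 → 1/10 → 1/8 → 1/6 → 1/5 → 1/4 → 0.3 → 0.4 → 0.5 → 0.6.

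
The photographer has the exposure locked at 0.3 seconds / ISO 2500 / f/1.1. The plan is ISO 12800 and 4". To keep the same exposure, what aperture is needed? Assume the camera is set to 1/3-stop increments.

ISO: 2500 → 3200 → 4000 → 5000 → 6400 → 8000 → 10000 → 12800 — 2 1/3 stops raised (brighter).
Shutter speed: 0.3 → 0.4 → 0.5 → 0.6 → 0.8 → 1 → 1.3 → 1.6 → 2 → 2.5 → 3.2 → 4 — 3 2/3 stops slower (brighter).
Net change so far: 6 stops brighter. Offset with the aperture: f/1.1 → f/1.2 → f/1.4 → f/1.6 → f/1.8 → f/2 → f/2.2 → f/2.5 → f/2.8 → f/3.2 → f/3.5 → f/4 → f/4.5 → f/5 → f/5.6 → f/6.3 → f/7.1 → f/8 → f/9.

f/9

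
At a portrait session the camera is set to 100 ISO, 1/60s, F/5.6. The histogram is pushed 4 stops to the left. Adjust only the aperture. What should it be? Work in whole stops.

f/1.4

Underexposed by 4 stops → need 4 stops brighter.
Aperture: f/5.6 → f/4 → f/2.8 → f/2 → f/1.4.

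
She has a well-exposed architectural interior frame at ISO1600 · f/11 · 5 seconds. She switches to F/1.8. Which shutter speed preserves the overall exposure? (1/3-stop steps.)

Aperture: f/11 → f/10 → f/9 → f/8 → f/7.1 → f/6.3 → f/5.6 → f/5 → f/4.5 → f/4 → f/3.5 → f/3.2 → f/2.8 → f/2.5 → f/2.2 → f/2 → f/1.8 — 5 1/3 stops larger aperture (brighter).
Need 5 1/3 stops darker from the shutter speed: 5 → 4 → 3.2 → 2.5 → 2 → 1.6 → 1.3 → 1 → 0.8 → 0.6 → 0.5 → 0.4 → 0.3 → 1/4 → 1/5 → 1/6 → 1/8.

1/8s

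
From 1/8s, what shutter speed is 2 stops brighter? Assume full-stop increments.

Shutter speed: 1/8 → 1/4 → 1/2 — 2 stops longer (brighter).

1/2s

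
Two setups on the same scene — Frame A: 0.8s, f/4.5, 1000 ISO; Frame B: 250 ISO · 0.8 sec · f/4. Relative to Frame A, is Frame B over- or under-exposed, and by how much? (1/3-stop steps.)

Aperture: f/4.5 → f/4 — 1/3 stop wider (brighter).
Shutter speed: unchanged.
ISO: 1000 → 800 → 640 → 500 → 400 → 320 → 250 — 2 stops lower (darker).
Net: +1/3 −2 = −1 2/3 stops.

1 2/3 stops darker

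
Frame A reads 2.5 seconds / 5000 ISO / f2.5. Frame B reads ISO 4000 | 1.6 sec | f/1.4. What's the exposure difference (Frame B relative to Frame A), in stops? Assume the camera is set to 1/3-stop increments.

Aperture: f/2.5 → f/2.2 → f/2 → f/1.8 → f/1.6 → f/1.4 — 1 2/3 stops larger aperture (brighter).
Shutter speed: 2.5 → 2 → 1.6 — 2/3 stop faster (darker).
ISO: 5000 → 4000 — 1/3 stop lower (darker).
Net: +1 2/3 −2/3 −1/3 = +2/3 stops.

2/3 stop brighter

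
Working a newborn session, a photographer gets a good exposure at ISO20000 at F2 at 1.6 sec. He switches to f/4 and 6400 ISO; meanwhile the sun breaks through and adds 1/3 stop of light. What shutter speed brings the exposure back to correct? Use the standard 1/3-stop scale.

15 s

Scene light: 1/3 stop brighter.
Aperture: f/2 → f/2.2 → f/2.5 → f/2.8 → f/3.2 → f/3.5 → f/4 — 2 stops narrower (darker).
ISO: 20000 → 16000 → 12800 → 10000 → 8000 → 6400 — 1 2/3 stops lower (darker).
Net so far: 3 1/3 stops darker. Shutter speed: 1.6 → 2 → 2.5 → 3.2 → 4 → 5 → 6 → 8 → 10 → 13 → 15.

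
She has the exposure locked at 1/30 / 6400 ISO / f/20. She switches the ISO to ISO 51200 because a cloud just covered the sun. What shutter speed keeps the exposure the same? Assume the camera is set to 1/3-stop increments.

ISO: 6400 → 8000 → 10000 → 12800 → 16000 → 20000 → 25600 → 32000 → 40000 → 51200 — 3 stops raised (brighter).
Need 3 stops darker from the shutter speed: 1/30 → 1/40 → 1/50 → 1/60 → 1/80 → 1/100 → 1/125 → 1/160 → 1/200 → 1/250.

1/250s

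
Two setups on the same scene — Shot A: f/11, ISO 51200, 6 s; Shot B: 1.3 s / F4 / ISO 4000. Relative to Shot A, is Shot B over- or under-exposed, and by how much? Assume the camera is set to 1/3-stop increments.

3 stops darker

Aperture: f/11 → f/10 → f/9 → f/8 → f/7.1 → f/6.3 → f/5.6 → f/5 → f/4.5 → f/4 — 3 stops wider (brighter).
Shutter speed: 6 → 5 → 4 → 3.2 → 2.5 → 2 → 1.6 → 1.3 — 2 1/3 stops shorter (darker).
ISO: 51200 → 40000 → 32000 → 25600 → 20000 → 16000 → 12800 → 10000 → 8000 → 6400 → 5000 → 4000 — 3 2/3 stops dropped (darker).
Net: +3 −2 1/3 −3 2/3 = −3 stops.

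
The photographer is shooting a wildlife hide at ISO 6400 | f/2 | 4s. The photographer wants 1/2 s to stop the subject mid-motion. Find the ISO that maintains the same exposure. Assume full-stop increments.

Shutter speed: 4 → 2 → 1 → 1/2 — 3 stops faster (darker).
Need 3 stops brighter from the ISO: 6400 → 12800 → 25600 → 51200.

ISO 51200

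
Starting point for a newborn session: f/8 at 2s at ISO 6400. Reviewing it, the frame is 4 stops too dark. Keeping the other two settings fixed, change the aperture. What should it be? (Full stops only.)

f/2

Underexposed by 4 stops → need 4 stops brighter.
Aperture: f/8 → f/5.6 → f/4 → f/2.8 → f/2.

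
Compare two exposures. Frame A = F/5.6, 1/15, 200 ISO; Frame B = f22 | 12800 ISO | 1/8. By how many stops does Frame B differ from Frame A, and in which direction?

3 stops brighter

Aperture: f/5.6 → f/8 → f/11 → f/16 → f/22 — 4 stops stopped down (darker).
Shutter speed: 1/15 → 1/8 — 1 stop slower (brighter).
ISO: 200 → 400 → 800 → 1600 → 3200 → 6400 → 12800 — 6 stops higher (brighter).
Net: −4 +1 +6 = +3 stops.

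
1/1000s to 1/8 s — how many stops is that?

7 stops

1/1000 → 1/500 → 1/250 → 1/125 → 1/60 → 1/30 → 1/15 → 1/8 — count the steps: 7 stops.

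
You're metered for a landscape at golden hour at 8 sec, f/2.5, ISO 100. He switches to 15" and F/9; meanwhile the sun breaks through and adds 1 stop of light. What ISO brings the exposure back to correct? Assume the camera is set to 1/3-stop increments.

Scene light: 1 stop brighter.
Shutter speed: 8 → 10 → 13 → 15 — 1 stop slower (brighter).
Aperture: f/2.5 → f/2.8 → f/3.2 → f/3.5 → f/4 → f/4.5 → f/5 → f/5.6 → f/6.3 → f/7.1 → f/8 → f/9 — 3 2/3 stops narrower (darker).
Net so far: 1 2/3 stops darker. ISO: 100 → 125 → 160 → 200 → 250 → 320.

ISO 320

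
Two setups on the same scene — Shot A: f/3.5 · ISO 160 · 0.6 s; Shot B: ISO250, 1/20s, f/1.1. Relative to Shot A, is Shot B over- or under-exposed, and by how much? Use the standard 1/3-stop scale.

Aperture: f/3.5 → f/3.2 → f/2.8 → f/2.5 → f/2.2 → f/2 → f/1.8 → f/1.6 → f/1.4 → f/1.2 → f/1.1 — 3 1/3 stops larger aperture (brighter).
Shutter speed: 0.6 → 0.5 → 0.4 → 0.3 → 1/4 → 1/5 → 1/6 → 1/8 → 1/10 → 1/13 → 1/15 → 1/20 — 3 2/3 stops faster (darker).
ISO: 160 → 200 → 250 — 2/3 stop higher (brighter).
Net: +3 1/3 −3 2/3 +2/3 = +1/3 stops.

1/3 stop brighter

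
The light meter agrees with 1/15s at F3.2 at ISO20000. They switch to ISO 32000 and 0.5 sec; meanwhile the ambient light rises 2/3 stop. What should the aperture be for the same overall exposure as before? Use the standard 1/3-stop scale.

Scene light: 2/3 stop brighter.
ISO: 20000 → 25600 → 32000 — 2/3 stop higher (brighter).
Shutter speed: 1/15 → 1/13 → 1/10 → 1/8 → 1/6 → 1/5 → 1/4 → 0.3 → 0.4 → 0.5 — 3 stops slower (brighter).
Net so far: 4 1/3 stops brighter. Aperture: f/3.2 → f/3.5 → f/4 → f/4.5 → f/5 → f/5.6 → f/6.3 → f/7.1 → f/8 → f/9 → f/10 → f/11 → f/13 → f/14.

f/14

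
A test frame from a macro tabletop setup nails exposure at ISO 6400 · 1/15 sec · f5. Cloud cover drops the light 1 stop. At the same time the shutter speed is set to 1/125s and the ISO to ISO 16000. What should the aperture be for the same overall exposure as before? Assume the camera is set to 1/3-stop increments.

Scene light: 1 stop darker.
Shutter speed: 1/15 → 1/20 → 1/25 → 1/30 → 1/40 → 1/50 → 1/60 → 1/80 → 1/100 → 1/125 — 3 stops shorter (darker).
ISO: 6400 → 8000 → 10000 → 12800 → 16000 — 1 1/3 stops higher (brighter).
Net so far: 2 2/3 stops darker. Aperture: f/5 → f/4.5 → f/4 → f/3.5 → f/3.2 → f/2.8 → f/2.5 → f/2.2 → f/2.

f/2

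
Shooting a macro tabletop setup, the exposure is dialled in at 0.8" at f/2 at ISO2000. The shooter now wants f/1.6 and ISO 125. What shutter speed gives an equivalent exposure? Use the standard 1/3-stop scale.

8 s

Aperture: f/2 → f/1.8 → f/1.6 — 2/3 stop wider (brighter).
ISO: 2000 → 1600 → 1250 → 1000 → 800 → 640 → 500 → 400 → 320 → 250 → 200 → 160 → 125 — 4 stops dropped (darker).
Net change so far: 3 1/3 stops darker. Offset with the shutter speed: 0.8 → 1 → 1.3 → 1.6 → 2 → 2.5 → 3.2 → 4 → 5 → 6 → 8.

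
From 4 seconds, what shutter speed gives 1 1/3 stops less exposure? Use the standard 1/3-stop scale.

1.6 s

Shutter speed: 4 → 3.2 → 2.5 → 2 → 1.6 — 1 1/3 stops shorter (darker).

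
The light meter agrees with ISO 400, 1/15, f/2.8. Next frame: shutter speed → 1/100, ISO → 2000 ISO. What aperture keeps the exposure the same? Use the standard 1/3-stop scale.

Shutter speed: 1/15 → 1/20 → 1/25 → 1/30 → 1/40 → 1/50 → 1/60 → 1/80 → 1/100 — 2 2/3 stops shorter (darker).
ISO: 400 → 500 → 640 → 800 → 1000 → 1250 → 1600 → 2000 — 2 1/3 stops raised (brighter).
Net change so far: 1/3 stop darker. Offset with the aperture: f/2.8 → f/2.5.

f/2.5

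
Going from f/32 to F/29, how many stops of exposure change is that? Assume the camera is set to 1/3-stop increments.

f/32 → f/29 — count the steps: 1 third-stops = 1/3 stop.

1/3 stop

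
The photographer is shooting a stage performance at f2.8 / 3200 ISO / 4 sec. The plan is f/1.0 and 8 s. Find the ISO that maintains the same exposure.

Aperture: f/2.8 → f/2 → f/1.4 → f/1.0 — 3 stops opened up (brighter).
Shutter speed: 4 → 8 — 1 stop longer (brighter).
Net change so far: 4 stops brighter. Offset with the ISO: 3200 → 1600 → 800 → 400 → 200.

ISO 200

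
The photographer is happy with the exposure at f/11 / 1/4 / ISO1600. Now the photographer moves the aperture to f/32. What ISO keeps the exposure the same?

ISO 12800

Aperture: f/11 → f/16 → f/22 → f/32 — 3 stops narrower (darker).
Need 3 stops brighter from the ISO: 1600 → 3200 → 6400 → 12800.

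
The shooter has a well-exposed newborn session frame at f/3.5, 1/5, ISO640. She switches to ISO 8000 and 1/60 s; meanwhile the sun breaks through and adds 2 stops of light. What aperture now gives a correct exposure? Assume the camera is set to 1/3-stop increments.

f/7.1

Scene light: 2 stops brighter.
ISO: 640 → 800 → 1000 → 1250 → 1600 → 2000 → 2500 → 3200 → 4000 → 5000 → 6400 → 8000 — 3 2/3 stops higher (brighter).
Shutter speed: 1/5 → 1/6 → 1/8 → 1/10 → 1/13 → 1/15 → 1/20 → 1/25 → 1/30 → 1/40 → 1/50 → 1/60 — 3 2/3 stops shorter (darker).
Net so far: 2 stops brighter. Aperture: f/3.5 → f/4 → f/4.5 → f/5 → f/5.6 → f/6.3 → f/7.1.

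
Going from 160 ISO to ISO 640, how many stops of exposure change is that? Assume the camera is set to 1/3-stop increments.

160 → 200 → 250 → 320 → 400 → 500 → 640 — count the steps: 6 third-stops = 2 stops.

2 stops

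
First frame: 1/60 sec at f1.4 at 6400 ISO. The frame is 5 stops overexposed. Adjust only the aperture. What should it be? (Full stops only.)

f/8

Overexposed by 5 stops → need 5 stops darker.
Aperture: f/1.4 → f/2 → f/2.8 → f/4 → f/5.6 → f/8.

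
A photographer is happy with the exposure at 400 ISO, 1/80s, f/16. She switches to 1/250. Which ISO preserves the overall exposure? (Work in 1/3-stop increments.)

Shutter speed: 1/80 → 1/100 → 1/125 → 1/160 → 1/200 → 1/250 — 1 2/3 stops shorter (darker).
Need 1 2/3 stops brighter from the ISO: 400 → 500 → 640 → 800 → 1000 → 1250.

ISO 1250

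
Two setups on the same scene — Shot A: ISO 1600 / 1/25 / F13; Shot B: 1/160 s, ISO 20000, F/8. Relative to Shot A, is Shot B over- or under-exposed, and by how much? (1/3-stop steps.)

Aperture: f/13 → f/11 → f/10 → f/9 → f/8 — 1 1/3 stops larger aperture (brighter).
Shutter speed: 1/25 → 1/30 → 1/40 → 1/50 → 1/60 → 1/80 → 1/100 → 1/125 → 1/160 — 2 2/3 stops shorter (darker).
ISO: 1600 → 2000 → 2500 → 3200 → 4000 → 5000 → 6400 → 8000 → 10000 → 12800 → 16000 → 20000 — 3 2/3 stops raised (brighter).
Net: +1 1/3 −2 2/3 +3 2/3 = +2 1/3 stops.

2 1/3 stops brighter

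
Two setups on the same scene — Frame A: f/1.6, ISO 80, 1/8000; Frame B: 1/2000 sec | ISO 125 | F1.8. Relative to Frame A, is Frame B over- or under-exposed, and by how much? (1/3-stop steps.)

2 1/3 stops brighter

Aperture: f/1.6 → f/1.8 — 1/3 stop smaller aperture (darker).
Shutter speed: 1/8000 → 1/6400 → 1/5000 → 1/4000 → 1/3200 → 1/2500 → 1/2000 — 2 stops longer (brighter).
ISO: 80 → 100 → 125 — 2/3 stop raised (brighter).
Net: −1/3 +2 +2/3 = +2 1/3 stops.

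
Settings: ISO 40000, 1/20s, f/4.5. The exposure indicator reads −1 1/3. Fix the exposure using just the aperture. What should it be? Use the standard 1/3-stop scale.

f/2.8

Underexposed by 1 1/3 stops → need 1 1/3 stops brighter.
Aperture: f/4.5 → f/4 → f/3.5 → f/3.2 → f/2.8.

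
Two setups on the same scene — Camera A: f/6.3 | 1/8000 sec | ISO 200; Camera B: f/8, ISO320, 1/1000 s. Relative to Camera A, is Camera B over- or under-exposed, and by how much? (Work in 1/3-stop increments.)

Aperture: f/6.3 → f/7.1 → f/8 — 2/3 stop stopped down (darker).
Shutter speed: 1/8000 → 1/6400 → 1/5000 → 1/4000 → 1/3200 → 1/2500 → 1/2000 → 1/1600 → 1/1250 → 1/1000 — 3 stops slower (brighter).
ISO: 200 → 250 → 320 — 2/3 stop higher (brighter).
Net: −2/3 +3 +2/3 = +3 stops.

3 stops brighter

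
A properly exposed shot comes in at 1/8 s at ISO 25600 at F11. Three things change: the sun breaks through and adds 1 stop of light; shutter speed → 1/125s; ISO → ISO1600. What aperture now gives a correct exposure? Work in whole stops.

f/1.0

Scene light: 1 stop brighter.
Shutter speed: 1/8 → 1/15 → 1/30 → 1/60 → 1/125 — 4 stops faster (darker).
ISO: 25600 → 12800 → 6400 → 3200 → 1600 — 4 stops dropped (darker).
Net so far: 7 stops darker. Aperture: f/11 → f/8 → f/5.6 → f/4 → f/2.8 → f/2 → f/1.4 → f/1.0.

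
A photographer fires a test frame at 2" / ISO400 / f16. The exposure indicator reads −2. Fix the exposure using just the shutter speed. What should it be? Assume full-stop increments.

8 s

Underexposed by 2 stops → need 2 stops brighter.
Shutter speed: 2 → 4 → 8.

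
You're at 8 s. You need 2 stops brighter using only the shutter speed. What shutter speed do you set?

Shutter speed: 8 → 15 → 30 — 2 stops longer (brighter).

30 s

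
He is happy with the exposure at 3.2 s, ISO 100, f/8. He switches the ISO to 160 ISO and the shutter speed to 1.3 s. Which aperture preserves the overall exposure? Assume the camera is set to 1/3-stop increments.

f/6.3

ISO: 100 → 125 → 160 — 2/3 stop raised (brighter).
Shutter speed: 3.2 → 2.5 → 2 → 1.6 → 1.3 — 1 1/3 stops faster (darker).
Net change so far: 2/3 stop darker. Offset with the aperture: f/8 → f/7.1 → f/6.3.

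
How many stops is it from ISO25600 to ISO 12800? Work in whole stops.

25600 → 12800 — count the steps: 1 stop.

1 stop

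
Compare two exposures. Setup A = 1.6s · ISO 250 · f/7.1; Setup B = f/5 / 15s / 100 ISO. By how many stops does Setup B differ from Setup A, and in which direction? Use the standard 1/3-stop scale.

3 stops brighter

Aperture: f/7.1 → f/6.3 → f/5.6 → f/5 — 1 stop opened up (brighter).
Shutter speed: 1.6 → 2 → 2.5 → 3.2 → 4 → 5 → 6 → 8 → 10 → 13 → 15 — 3 1/3 stops slower (brighter).
ISO: 250 → 200 → 160 → 125 → 100 — 1 1/3 stops lower (darker).
Net: +1 +3 1/3 −1 1/3 = +3 stops.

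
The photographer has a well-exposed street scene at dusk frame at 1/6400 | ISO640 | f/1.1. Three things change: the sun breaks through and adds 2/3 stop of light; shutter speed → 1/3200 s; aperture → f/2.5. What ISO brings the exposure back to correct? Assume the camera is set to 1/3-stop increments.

ISO 1000

Scene light: 2/3 stop brighter.
Shutter speed: 1/6400 → 1/5000 → 1/4000 → 1/3200 — 1 stop longer (brighter).
Aperture: f/1.1 → f/1.2 → f/1.4 → f/1.6 → f/1.8 → f/2 → f/2.2 → f/2.5 — 2 1/3 stops narrower (darker).
Net so far: 2/3 stop darker. ISO: 640 → 800 → 1000.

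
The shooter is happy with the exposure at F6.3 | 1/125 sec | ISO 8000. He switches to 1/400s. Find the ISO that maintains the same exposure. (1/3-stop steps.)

Shutter speed: 1/125 → 1/160 → 1/200 → 1/250 → 1/320 → 1/400 — 1 2/3 stops shorter (darker).
Need 1 2/3 stops brighter from the ISO: 8000 → 10000 → 12800 → 16000 → 20000 → 25600.

ISO 25600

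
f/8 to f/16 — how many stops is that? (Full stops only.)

f/8 → f/11 → f/16 — count the steps: 2 stops.

2 stops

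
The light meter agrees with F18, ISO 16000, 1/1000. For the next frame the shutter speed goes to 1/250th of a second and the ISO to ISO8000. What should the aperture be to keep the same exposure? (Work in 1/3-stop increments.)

Shutter speed: 1/1000 → 1/800 → 1/640 → 1/500 → 1/400 → 1/320 → 1/250 — 2 stops longer (brighter).
ISO: 16000 → 12800 → 10000 → 8000 — 1 stop dropped (darker).
Net change so far: 1 stop brighter. Offset with the aperture: f/18 → f/20 → f/22 → f/25.

f/25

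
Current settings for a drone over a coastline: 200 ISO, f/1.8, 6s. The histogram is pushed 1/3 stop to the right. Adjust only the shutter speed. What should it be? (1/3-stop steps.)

5 s

Overexposed by 1/3 stop → need 1/3 stop darker.
Shutter speed: 6 → 5.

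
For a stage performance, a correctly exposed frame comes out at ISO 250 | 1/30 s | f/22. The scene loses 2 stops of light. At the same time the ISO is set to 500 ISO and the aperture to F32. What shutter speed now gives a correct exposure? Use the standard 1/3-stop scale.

1/8s

Scene light: 2 stops darker.
ISO: 250 → 320 → 400 → 500 — 1 stop higher (brighter).
Aperture: f/22 → f/25 → f/29 → f/32 — 1 stop stopped down (darker).
Net so far: 2 stops darker. Shutter speed: 1/30 → 1/25 → 1/20 → 1/15 → 1/13 → 1/10 → 1/8.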